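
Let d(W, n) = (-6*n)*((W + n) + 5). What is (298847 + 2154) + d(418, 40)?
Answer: 189881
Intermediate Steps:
d(W, n) = -6*n*(5 + W + n) (d(W, n) = (-6*n)*(5 + W + n) = -6*n*(5 + W + n))
(298847 + 2154) + d(418, 40) = (298847 + 2154) - 6*40*(5 + 418 + 40) = 301001 - 6*40*463 = 301001 - 111120 = 189881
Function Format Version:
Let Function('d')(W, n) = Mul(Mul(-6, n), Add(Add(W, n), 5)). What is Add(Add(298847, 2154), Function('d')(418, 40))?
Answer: 189881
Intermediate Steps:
Function('d')(W, n) = Mul(-6, n, Add(5, W, n)) (Function('d')(W, n) = Mul(Mul(-6, n), Add(5, W, n)) = Mul(-6, n, Add(5, W, n)))
Add(Add(298847, 2154), Function('d')(418, 40)) = Add(Add(298847, 2154), Mul(-6, 40, Add(5, 418, 40))) = Add(301001, Mul(-6, 40, 463)) = Add(301001, -111120) = 189881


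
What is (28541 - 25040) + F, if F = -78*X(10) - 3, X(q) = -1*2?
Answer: 3654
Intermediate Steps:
X(q) = -2
F = 153 (F = -78*(-2) - 3 = 156 - 3 = 153)
(28541 - 25040) + F = (28541 - 25040) + 153 = 3501 + 153 = 3654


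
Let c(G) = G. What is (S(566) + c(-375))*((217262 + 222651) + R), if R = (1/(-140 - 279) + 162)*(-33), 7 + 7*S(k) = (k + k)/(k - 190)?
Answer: -22498705566375/137851 ≈ -1.6321e+8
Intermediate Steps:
S(k) = -1 + 2*k/(7*(-190 + k)) (S(k) = -1 + ((k + k)/(k - 190))/7 = -1 + ((2*k)/(-190 + k))/7 = -1 + (2*k/(-190 + k))/7 = -1 + 2*k/(7*(-190 + k)))
R = -2239941/419 (R = (1/(-419) + 162)*(-33) = (-1/419 + 162)*(-33) = (67877/419)*(-33) = -2239941/419 ≈ -5345.9)
(S(566) + c(-375))*((217262 + 222651) + R) = (5*(266 - 1*566)/(7*(-190 + 566)) - 375)*((217262 + 222651) - 2239941/419) = ((5/7)*(266 - 566)/376 - 375)*(439913 - 2239941/419) = ((5/7)*(1/376)*(-300) - 375)*(182083606/419) = (-375/658 - 375)*(182083606/419) = -247125/658*182083606/419 = -22498705566375/137851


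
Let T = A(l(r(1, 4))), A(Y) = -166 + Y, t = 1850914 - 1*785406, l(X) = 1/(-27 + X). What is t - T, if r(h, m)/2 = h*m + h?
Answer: 18116459/17 ≈ 1.0657e+6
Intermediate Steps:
r(h, m) = 2*h + 2*h*m (r(h, m) = 2*(h*m + h) = 2*(h + h*m) = 2*h + 2*h*m)
t = 1065508 (t = 1850914 - 785406 = 1065508)
T = -2823/17 (T = -166 + 1/(-27 + 2*1*(1 + 4)) = -166 + 1/(-27 + 2*1*5) = -166 + 1/(-27 + 10) = -166 + 1/(-17) = -166 - 1/17 = -2823/17 ≈ -166.06)
t - T = 1065508 - 1*(-2823/17) = 1065508 + 2823/17 = 18116459/17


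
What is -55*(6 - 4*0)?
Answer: -330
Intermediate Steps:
-55*(6 - 4*0) = -55*(6 + 0) = -55*6 = -1*330 = -330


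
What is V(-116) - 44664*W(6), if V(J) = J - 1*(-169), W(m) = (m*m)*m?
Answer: -9647371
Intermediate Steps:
W(m) = m**3 (W(m) = m**2*m = m**3)
V(J) = 169 + J (V(J) = J + 169 = 169 + J)
V(-116) - 44664*W(6) = (169 - 116) - 44664*6**3 = 53 - 44664*216 = 53 - 1*9647424 = 53 - 9647424 = -9647371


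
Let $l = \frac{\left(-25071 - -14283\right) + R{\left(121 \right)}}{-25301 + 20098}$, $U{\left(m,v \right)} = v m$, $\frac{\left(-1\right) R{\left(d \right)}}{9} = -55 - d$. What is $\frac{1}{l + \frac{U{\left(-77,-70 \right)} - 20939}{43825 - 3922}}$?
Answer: $\frac{69205103}{95455255} \approx 0.725$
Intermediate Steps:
$R{\left(d \right)} = 495 + 9 d$ ($R{\left(d \right)} = - 9 \left(-55 - d\right) = 495 + 9 d$)
$U{\left(m,v \right)} = m v$
$l = \frac{9204}{5203}$ ($l = \frac{\left(-25071 - -14283\right) + \left(495 + 9 \cdot 121\right)}{-25301 + 20098} = \frac{\left(-25071 + 14283\right) + \left(495 + 1089\right)}{-5203} = \left(-10788 + 1584\right) \left(- \frac{1}{5203}\right) = \left(-9204\right) \left(- \frac{1}{5203}\right) = \frac{9204}{5203} \approx 1.769$)
$\frac{1}{l + \frac{U{\left(-77,-70 \right)} - 20939}{43825 - 3922}} = \frac{1}{\frac{9204}{5203} + \frac{\left(-77\right) \left(-70\right) - 20939}{43825 - 3922}} = \frac{1}{\frac{9204}{5203} + \frac{5390 - 20939}{39903}} = \frac{1}{\frac{9204}{5203} - \frac{5183}{13301}} = \frac{1}{\frac{95455255}{69205103}} = \frac{69205103}{95455255}$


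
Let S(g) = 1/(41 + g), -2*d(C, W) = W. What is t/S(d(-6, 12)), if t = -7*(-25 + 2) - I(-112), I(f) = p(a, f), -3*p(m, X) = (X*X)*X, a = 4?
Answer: -49155575/3 ≈ -1.6385e+7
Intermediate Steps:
d(C, W) = -W/2
p(m, X) = -X³/3 (p(m, X) = -X*X*X/3 = -X²*X/3 = -X³/3)
I(f) = -f³/3
t = -1404445/3 (t = -7*(-25 + 2) - (-1)*(-112)³/3 = -7*(-23) - (-1)*(-1404928)/3 = 161 - 1*1404928/3 = 161 - 1404928/3 = -1404445/3 ≈ -4.6815e+5)
t/S(d(-6, 12)) = -1404445/(3*(1/(41 - ½*12))) = -1404445/(3*(1/(41 - 6))) = -1404445/(3*(1/35)) = -1404445/(3*1/35) = -1404445/3*35 = -49155575/3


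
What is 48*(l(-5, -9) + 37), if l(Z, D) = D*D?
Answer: 5664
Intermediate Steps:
l(Z, D) = D**2
48*(l(-5, -9) + 37) = 48*((-9)**2 + 37) = 48*(81 + 37) = 48*118 = 5664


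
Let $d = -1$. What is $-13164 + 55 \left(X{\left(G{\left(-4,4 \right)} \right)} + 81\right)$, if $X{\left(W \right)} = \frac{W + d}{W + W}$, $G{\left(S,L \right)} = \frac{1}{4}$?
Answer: $- \frac{17583}{2} \approx -8791.5$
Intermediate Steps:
$G{\left(S,L \right)} = \frac{1}{4}$
$X{\left(W \right)} = \frac{-1 + W}{2 W}$ ($X{\left(W \right)} = \frac{W - 1}{W + W} = \frac{-1 + W}{2 W}$)
$-13164 + 55 \left(X{\left(G{\left(-4,4 \right)} \right)} + 81\right) = -13164 + 55 \left(\frac{\frac{1}{\frac{1}{4}} \left(-1 + \frac{1}{4}\right)}{2} + 81\right) = -13164 + 55 \left(\frac{1}{2} \cdot 4 \left(- \frac{3}{4}\right) + 81\right) = -13164 + 55 \left(- \frac{3}{2} + 81\right) = -13164 + 55 \cdot \frac{159}{2} = -13164 + \frac{8745}{2} = - \frac{17583}{2}$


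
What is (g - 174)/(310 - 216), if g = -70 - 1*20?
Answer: -132/47 ≈ -2.8085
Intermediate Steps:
g = -90 (g = -70 - 20 = -90)
(g - 174)/(310 - 216) = (-90 - 174)/(310 - 216) = -264/94 = -264*1/94 = -132/47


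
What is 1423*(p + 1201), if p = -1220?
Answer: -27037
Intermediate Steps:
1423*(p + 1201) = 1423*(-1220 + 1201) = 1423*(-19) = -27037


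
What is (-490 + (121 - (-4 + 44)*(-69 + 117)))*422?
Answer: -965958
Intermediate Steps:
(-490 + (121 - (-4 + 44)*(-69 + 117)))*422 = (-490 + (121 - 40*48))*422 = (-490 + (121 - 1*1920))*422 = (-490 + (121 - 1920))*422 = (-490 - 1799)*422 = -2289*422 = -965958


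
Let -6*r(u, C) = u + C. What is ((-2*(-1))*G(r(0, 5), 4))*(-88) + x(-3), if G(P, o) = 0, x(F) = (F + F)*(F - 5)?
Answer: 48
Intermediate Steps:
r(u, C) = -C/6 - u/6 (r(u, C) = -(u + C)/6 = -(C + u)/6 = -C/6 - u/6)
x(F) = 2*F*(-5 + F) (x(F) = (2*F)*(-5 + F) = 2*F*(-5 + F))
((-2*(-1))*G(r(0, 5), 4))*(-88) + x(-3) = (-2*(-1)*0)*(-88) + 2*(-3)*(-5 - 3) = (2*0)*(-88) + 2*(-3)*(-8) = 0*(-88) + 48 = 0 + 48 = 48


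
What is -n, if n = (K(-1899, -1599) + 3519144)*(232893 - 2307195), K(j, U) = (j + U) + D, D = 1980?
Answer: 7296618647052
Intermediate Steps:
K(j, U) = 1980 + U + j (K(j, U) = (j + U) + 1980 = (U + j) + 1980 = 1980 + U + j)
n = -7296618647052 (n = ((1980 - 1599 - 1899) + 3519144)*(232893 - 2307195) = (-1518 + 3519144)*(-2074302) = 3517626*(-2074302) = -7296618647052)
-n = -1*(-7296618647052) = 7296618647052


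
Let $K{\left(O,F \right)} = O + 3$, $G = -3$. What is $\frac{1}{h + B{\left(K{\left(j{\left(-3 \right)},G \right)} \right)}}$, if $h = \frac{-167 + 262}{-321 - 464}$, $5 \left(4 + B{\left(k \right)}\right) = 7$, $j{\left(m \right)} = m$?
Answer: $- \frac{785}{2136} \approx -0.36751$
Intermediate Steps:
$K{\left(O,F \right)} = 3 + O$
$B{\left(k \right)} = - \frac{13}{5}$ ($B{\left(k \right)} = -4 + \frac{1}{5} \cdot 7 = -4 + \frac{7}{5} = - \frac{13}{5}$)
$h = - \frac{19}{157}$ ($h = \frac{95}{-785} = 95 \left(- \frac{1}{785}\right) = - \frac{19}{157} \approx -0.12102$)
$\frac{1}{h + B{\left(K{\left(j{\left(-3 \right)},G \right)} \right)}} = \frac{1}{- \frac{19}{157} - \frac{13}{5}} = \frac{1}{- \frac{2136}{785}} = - \frac{785}{2136}$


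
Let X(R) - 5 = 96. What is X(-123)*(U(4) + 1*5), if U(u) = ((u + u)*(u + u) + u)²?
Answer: 467529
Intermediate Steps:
X(R) = 101 (X(R) = 5 + 96 = 101)
U(u) = (u + 4*u²)² (U(u) = ((2*u)*(2*u) + u)² = (4*u² + u)² = (u + 4*u²)²)
X(-123)*(U(4) + 1*5) = 101*(4²*(1 + 4*4)² + 1*5) = 101*(16*(1 + 16)² + 5) = 101*(16*17² + 5) = 101*(16*289 + 5) = 101*(4624 + 5) = 101*4629 = 467529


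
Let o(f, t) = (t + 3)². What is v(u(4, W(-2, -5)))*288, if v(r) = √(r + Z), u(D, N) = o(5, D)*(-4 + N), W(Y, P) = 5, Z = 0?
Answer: 2016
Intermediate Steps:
o(f, t) = (3 + t)²
u(D, N) = (3 + D)²*(-4 + N)
v(r) = √r (v(r) = √(r + 0) = √r)
v(u(4, W(-2, -5)))*288 = √((3 + 4)²*(-4 + 5))*288 = √(7²*1)*288 = √(49*1)*288 = √49*288 = 7*288 = 2016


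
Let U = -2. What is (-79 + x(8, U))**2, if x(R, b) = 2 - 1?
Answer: 6084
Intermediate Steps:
x(R, b) = 1
(-79 + x(8, U))**2 = (-79 + 1)**2 = (-78)**2 = 6084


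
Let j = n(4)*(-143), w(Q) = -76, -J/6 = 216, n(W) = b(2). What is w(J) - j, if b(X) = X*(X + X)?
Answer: 1068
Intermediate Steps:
b(X) = 2*X² (b(X) = X*(2*X) = 2*X²)
n(W) = 8 (n(W) = 2*2² = 2*4 = 8)
J = -1296 (J = -6*216 = -1296)
j = -1144 (j = 8*(-143) = -1144)
w(J) - j = -76 - 1*(-1144) = -76 + 1144 = 1068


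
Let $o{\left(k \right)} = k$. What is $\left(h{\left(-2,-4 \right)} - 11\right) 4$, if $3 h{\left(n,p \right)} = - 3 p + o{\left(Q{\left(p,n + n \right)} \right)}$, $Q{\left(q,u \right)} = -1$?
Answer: $- \frac{88}{3} \approx -29.333$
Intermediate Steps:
$h{\left(n,p \right)} = - \frac{1}{3} - p$ ($h{\left(n,p \right)} = \frac{- 3 p - 1}{3} = \frac{-1 - 3 p}{3} = - \frac{1}{3} - p$)
$\left(h{\left(-2,-4 \right)} - 11\right) 4 = \left(\left(- \frac{1}{3} - -4\right) - 11\right) 4 = \left(\left(- \frac{1}{3} + 4\right) - 11\right) 4 = \left(\frac{11}{3} - 11\right) 4 = \left(- \frac{22}{3}\right) 4 = - \frac{88}{3}$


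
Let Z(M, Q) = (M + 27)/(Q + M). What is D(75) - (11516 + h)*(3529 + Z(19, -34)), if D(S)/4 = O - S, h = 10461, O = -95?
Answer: -1162351753/15 ≈ -7.7490e+7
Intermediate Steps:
Z(M, Q) = (27 + M)/(M + Q)
D(S) = -380 - 4*S (D(S) = 4*(-95 - S) = -380 - 4*S)
D(75) - (11516 + h)*(3529 + Z(19, -34)) = (-380 - 4*75) - (11516 + 10461)*(3529 + (27 + 19)/(19 - 34)) = (-380 - 300) - 21977*(3529 + 46/(-15)) = -680 - 21977*(3529 - 1/15*46) = -680 - 21977*(3529 - 46/15) = -680 - 21977*52889/15 = -680 - 1*1162341553/15 = -680 - 1162341553/15 = -1162351753/15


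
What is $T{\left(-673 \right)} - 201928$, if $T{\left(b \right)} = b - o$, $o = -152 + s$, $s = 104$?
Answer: $-202553$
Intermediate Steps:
$o = -48$ ($o = -152 + 104 = -48$)
$T{\left(b \right)} = 48 + b$ ($T{\left(b \right)} = b - -48 = b + 48 = 48 + b$)
$T{\left(-673 \right)} - 201928 = \left(48 - 673\right) - 201928 = -625 - 201928 = -202553$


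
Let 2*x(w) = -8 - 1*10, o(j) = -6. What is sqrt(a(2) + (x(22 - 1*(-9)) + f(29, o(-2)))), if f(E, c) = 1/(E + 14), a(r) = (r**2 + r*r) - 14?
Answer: 2*I*sqrt(6923)/43 ≈ 3.87*I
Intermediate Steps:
a(r) = -14 + 2*r**2 (a(r) = (r**2 + r**2) - 14 = 2*r**2 - 14 = -14 + 2*r**2)
x(w) = -9 (x(w) = (-8 - 1*10)/2 = (-8 - 10)/2 = (1/2)*(-18) = -9)
f(E, c) = 1/(14 + E)
sqrt(a(2) + (x(22 - 1*(-9)) + f(29, o(-2)))) = sqrt((-14 + 2*2**2) + (-9 + 1/(14 + 29))) = sqrt((-14 + 2*4) + (-9 + 1/43)) = sqrt((-14 + 8) + (-9 + 1/43)) = sqrt(-6 - 386/43) = sqrt(-644/43) = 2*I*sqrt(6923)/43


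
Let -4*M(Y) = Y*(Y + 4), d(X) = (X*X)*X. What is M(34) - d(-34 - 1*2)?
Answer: 46333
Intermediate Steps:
d(X) = X³ (d(X) = X²*X = X³)
M(Y) = -Y*(4 + Y)/4 (M(Y) = -Y*(Y + 4)/4 = -Y*(4 + Y)/4)
M(34) - d(-34 - 1*2) = -¼*34*(4 + 34) - (-34 - 1*2)³ = -¼*34*38 - (-34 - 2)³ = -323 - 1*(-36)³ = -323 - 1*(-46656) = -323 + 46656 = 46333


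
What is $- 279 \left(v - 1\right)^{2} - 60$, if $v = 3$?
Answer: $-1176$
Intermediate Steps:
$- 279 \left(v - 1\right)^{2} - 60 = - 279 \left(3 - 1\right)^{2} - 60 = - 279 \cdot 2^{2} - 60 = \left(-279\right) 4 - 60 = -1116 - 60 = -1176$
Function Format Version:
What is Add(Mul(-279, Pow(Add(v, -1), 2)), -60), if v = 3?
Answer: -1176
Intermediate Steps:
Add(Mul(-279, Pow(Add(v, -1), 2)), -60) = Add(Mul(-279, Pow(Add(3, -1), 2)), -60) = Add(Mul(-279, Pow(2, 2)), -60) = Add(Mul(-279, 4), -60) = Add(-1116, -60) = -1176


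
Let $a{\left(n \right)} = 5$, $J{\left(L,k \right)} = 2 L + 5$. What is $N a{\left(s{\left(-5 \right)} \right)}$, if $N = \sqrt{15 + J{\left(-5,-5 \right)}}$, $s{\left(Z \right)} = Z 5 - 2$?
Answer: $5 \sqrt{10} \approx 15.811$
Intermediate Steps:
$s{\left(Z \right)} = -2 + 5 Z$ ($s{\left(Z \right)} = 5 Z - 2 = -2 + 5 Z$)
$J{\left(L,k \right)} = 5 + 2 L$
$N = \sqrt{10}$ ($N = \sqrt{15 + \left(5 + 2 \left(-5\right)\right)} = \sqrt{15 + \left(5 - 10\right)} = \sqrt{15 - 5} = \sqrt{10} \approx 3.1623$)
$N a{\left(s{\left(-5 \right)} \right)} = \sqrt{10} \cdot 5 = 5 \sqrt{10}$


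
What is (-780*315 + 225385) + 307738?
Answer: 287423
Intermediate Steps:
(-780*315 + 225385) + 307738 = (-245700 + 225385) + 307738 = -20315 + 307738 = 287423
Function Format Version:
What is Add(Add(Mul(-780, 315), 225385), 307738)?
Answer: 287423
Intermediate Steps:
Add(Add(Mul(-780, 315), 225385), 307738) = Add(Add(-245700, 225385), 307738) = Add(-20315, 307738) = 287423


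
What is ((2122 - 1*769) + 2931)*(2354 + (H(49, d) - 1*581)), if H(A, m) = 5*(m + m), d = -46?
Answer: 5624892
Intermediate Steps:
H(A, m) = 10*m (H(A, m) = 5*(2*m) = 10*m)
((2122 - 1*769) + 2931)*(2354 + (H(49, d) - 1*581)) = ((2122 - 1*769) + 2931)*(2354 + (10*(-46) - 1*581)) = ((2122 - 769) + 2931)*(2354 + (-460 - 581)) = (1353 + 2931)*(2354 - 1041) = 4284*1313 = 5624892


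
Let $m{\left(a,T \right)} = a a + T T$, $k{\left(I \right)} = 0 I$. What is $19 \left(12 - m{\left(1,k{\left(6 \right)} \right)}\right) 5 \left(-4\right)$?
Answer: $-4180$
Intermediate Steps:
$k{\left(I \right)} = 0$
$m{\left(a,T \right)} = T^{2} + a^{2}$ ($m{\left(a,T \right)} = a^{2} + T^{2} = T^{2} + a^{2}$)
$19 \left(12 - m{\left(1,k{\left(6 \right)} \right)}\right) 5 \left(-4\right) = 19 \left(12 - \left(0^{2} + 1^{2}\right)\right) 5 \left(-4\right) = 19 \left(12 - \left(0 + 1\right)\right) \left(-20\right) = 19 \left(12 - 1\right) \left(-20\right) = 19 \cdot 11 \left(-20\right) = 209 \left(-20\right) = -4180$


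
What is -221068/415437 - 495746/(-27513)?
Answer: 66622995706/3809972727 ≈ 17.486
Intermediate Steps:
-221068/415437 - 495746/(-27513) = -221068*1/415437 - 495746*(-1/27513) = -221068/415437 + 495746/27513 = 66622995706/3809972727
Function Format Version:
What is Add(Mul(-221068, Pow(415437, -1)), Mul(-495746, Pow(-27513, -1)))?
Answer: Rational(66622995706, 3809972727) ≈ 17.486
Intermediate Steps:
Add(Mul(-221068, Pow(415437, -1)), Mul(-495746, Pow(-27513, -1))) = Add(Mul(-221068, Rational(1, 415437)), Mul(-495746, Rational(-1, 27513))) = Add(Rational(-221068, 415437), Rational(495746, 27513)) = Rational(66622995706, 3809972727)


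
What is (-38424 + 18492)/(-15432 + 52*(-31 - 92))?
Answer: 1661/1819 ≈ 0.91314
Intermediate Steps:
(-38424 + 18492)/(-15432 + 52*(-31 - 92)) = -19932/(-15432 + 52*(-123)) = -19932/(-15432 - 6396) = -19932/(-21828) = -19932*(-1/21828) = 1661/1819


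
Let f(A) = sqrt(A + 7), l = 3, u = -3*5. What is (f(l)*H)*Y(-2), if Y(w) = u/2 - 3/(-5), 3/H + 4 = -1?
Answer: 207*sqrt(10)/50 ≈ 13.092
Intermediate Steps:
H = -3/5 (H = 3/(-4 - 1) = 3/(-5) = 3*(-1/5) = -3/5 ≈ -0.60000)
u = -15
f(A) = sqrt(7 + A)
Y(w) = -69/10 (Y(w) = -15/2 - 3/(-5) = -15*1/2 - 3*(-1/5) = -15/2 + 3/5 = -69/10)
(f(l)*H)*Y(-2) = (sqrt(7 + 3)*(-3/5))*(-69/10) = (sqrt(10)*(-3/5))*(-69/10) = -3*sqrt(10)/5*(-69/10) = 207*sqrt(10)/50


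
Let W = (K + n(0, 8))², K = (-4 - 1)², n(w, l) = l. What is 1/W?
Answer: 1/1089 ≈ 0.00091827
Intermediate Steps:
K = 25 (K = (-5)² = 25)
W = 1089 (W = (25 + 8)² = 33² = 1089)
1/W = 1/1089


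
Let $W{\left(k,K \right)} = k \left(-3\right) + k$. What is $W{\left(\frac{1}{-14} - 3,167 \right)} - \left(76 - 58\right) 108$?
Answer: $- \frac{13565}{7} \approx -1937.9$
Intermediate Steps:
$W{\left(k,K \right)} = - 2 k$ ($W{\left(k,K \right)} = - 3 k + k = - 2 k$)
$W{\left(\frac{1}{-14} - 3,167 \right)} - \left(76 - 58\right) 108 = - 2 \left(\frac{1}{-14} - 3\right) - \left(76 - 58\right) 108 = - 2 \left(- \frac{1}{14} - 3\right) - 18 \cdot 108 = \left(-2\right) \left(- \frac{43}{14}\right) - 1944 = \frac{43}{7} - 1944 = - \frac{13565}{7}$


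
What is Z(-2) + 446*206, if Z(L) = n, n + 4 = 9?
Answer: 91881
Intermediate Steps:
n = 5 (n = -4 + 9 = 5)
Z(L) = 5
Z(-2) + 446*206 = 5 + 446*206 = 5 + 91876 = 91881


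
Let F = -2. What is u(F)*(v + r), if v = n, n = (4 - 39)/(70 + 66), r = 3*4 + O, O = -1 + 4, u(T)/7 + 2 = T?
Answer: -14035/34 ≈ -412.79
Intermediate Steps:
u(T) = -14 + 7*T
O = 3
r = 15 (r = 3*4 + 3 = 12 + 3 = 15)
n = -35/136 ≈ -0.25735
v = -35/136 ≈ -0.25735
u(F)*(v + r) = (-14 + 7*(-2))*(-35/136 + 15) = (-14 - 14)*(2005/136) = -28*2005/136 = -14035/34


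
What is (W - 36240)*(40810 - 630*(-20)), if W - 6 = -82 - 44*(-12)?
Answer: -1911437080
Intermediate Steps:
W = 452 (W = 6 + (-82 - 44*(-12)) = 6 + (-82 + 528) = 6 + 446 = 452)
(W - 36240)*(40810 - 630*(-20)) = (452 - 36240)*(40810 - 630*(-20)) = -35788*(40810 + 12600) = -35788*53410 = -1911437080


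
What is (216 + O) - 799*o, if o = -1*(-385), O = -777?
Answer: -308176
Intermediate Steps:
o = 385
(216 + O) - 799*o = (216 - 777) - 799*385 = -561 - 307615 = -308176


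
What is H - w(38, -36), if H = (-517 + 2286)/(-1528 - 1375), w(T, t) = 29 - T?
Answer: 24358/2903 ≈ 8.3906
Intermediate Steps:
H = -1769/2903 (H = 1769/(-2903) = 1769*(-1/2903) = -1769/2903 ≈ -0.60937)
H - w(38, -36) = -1769/2903 - (29 - 1*38) = -1769/2903 - (29 - 38) = -1769/2903 - 1*(-9) = -1769/2903 + 9 = 24358/2903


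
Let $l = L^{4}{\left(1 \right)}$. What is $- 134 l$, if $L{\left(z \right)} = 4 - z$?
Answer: $-10854$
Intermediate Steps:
$l = 81$ ($l = \left(4 - 1\right)^{4} = 3^{4} = 81$)
$- 134 l = \left(-134\right) 81 = -10854$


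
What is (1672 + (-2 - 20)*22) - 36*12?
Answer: 756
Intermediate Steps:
(1672 + (-2 - 20)*22) - 36*12 = (1672 - 22*22) - 432 = (1672 - 484) - 432 = 1188 - 432 = 756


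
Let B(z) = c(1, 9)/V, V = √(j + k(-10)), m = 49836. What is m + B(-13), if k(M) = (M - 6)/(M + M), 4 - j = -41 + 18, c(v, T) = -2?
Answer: 49836 - 2*√695/139 ≈ 49836.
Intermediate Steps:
j = 27 (j = 4 - (-41 + 18) = 4 - 1*(-23) = 4 + 23 = 27)
k(M) = (-6 + M)/(2*M) (k(M) = (-6 + M)/((2*M)) = (-6 + M)*(1/(2*M)) = (-6 + M)/(2*M))
V = √695/5 (V = √(27 + (½)*(-6 - 10)/(-10)) = √(27 + (½)*(-⅒)*(-16)) = √(27 + ⅘) = √(139/5) = √695/5 ≈ 5.2726)
B(z) = -2*√695/139
m + B(-13) = 49836 - 2*√695/139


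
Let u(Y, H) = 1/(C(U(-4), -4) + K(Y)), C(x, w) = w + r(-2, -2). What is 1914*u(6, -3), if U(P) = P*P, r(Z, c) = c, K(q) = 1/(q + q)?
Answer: -22968/71 ≈ -323.49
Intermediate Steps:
K(q) = 1/(2*q)
U(P) = P²
C(x, w) = -2 + w (C(x, w) = w - 2 = -2 + w)
u(Y, H) = 1/(-6 + 1/(2*Y)) (u(Y, H) = 1/((-2 - 4) + 1/(2*Y)) = 1/(-6 + 1/(2*Y)))
1914*u(6, -3) = 1914*(-2*6/(-1 + 12*6)) = 1914*(-2*6/(-1 + 72)) = 1914*(-2*6/71) = 1914*(-2*6*1/71) = 1914*(-12/71) = -22968/71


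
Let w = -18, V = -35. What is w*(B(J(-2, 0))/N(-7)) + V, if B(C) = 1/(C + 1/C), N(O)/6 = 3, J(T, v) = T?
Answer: -173/5 ≈ -34.600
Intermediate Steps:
N(O) = 18 (N(O) = 6*3 = 18)
B(C) = 1/(C + 1/C)
w*(B(J(-2, 0))/N(-7)) + V = -18*(-2/(1 + (-2)²))/18 - 35 = -18*(-2/(1 + 4))/18 - 35 = -18*(-2/5)/18 - 35 = -18*(-2*⅕)/18 - 35 = -(-36)/(5*18) - 35 = -18*(-1/45) - 35 = ⅖ - 35 = -173/5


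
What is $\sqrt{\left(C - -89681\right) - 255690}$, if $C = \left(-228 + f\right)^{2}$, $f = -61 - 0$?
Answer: $2 i \sqrt{20622} \approx 287.21 i$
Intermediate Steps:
$f = -61$ ($f = -61 + 0 = -61$)
$C = 83521$ ($C = \left(-228 - 61\right)^{2} = \left(-289\right)^{2} = 83521$)
$\sqrt{\left(C - -89681\right) - 255690} = \sqrt{\left(83521 - -89681\right) - 255690} = \sqrt{\left(83521 + 89681\right) - 255690} = \sqrt{173202 - 255690} = \sqrt{-82488} = 2 i \sqrt{20622}$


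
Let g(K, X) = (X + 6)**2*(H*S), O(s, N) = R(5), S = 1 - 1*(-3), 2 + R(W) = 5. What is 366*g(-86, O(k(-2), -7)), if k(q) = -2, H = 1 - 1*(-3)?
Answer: 474336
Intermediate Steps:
R(W) = 3 (R(W) = -2 + 5 = 3)
H = 4 (H = 1 + 3 = 4)
S = 4 (S = 1 + 3 = 4)
O(s, N) = 3
g(K, X) = 16*(6 + X)**2 (g(K, X) = (X + 6)**2*(4*4) = (6 + X)**2*16 = 16*(6 + X)**2)
366*g(-86, O(k(-2), -7)) = 366*(16*(6 + 3)**2) = 366*(16*9**2) = 366*(16*81) = 366*1296 = 474336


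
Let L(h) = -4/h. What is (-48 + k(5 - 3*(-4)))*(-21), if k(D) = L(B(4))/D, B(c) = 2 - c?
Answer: 17094/17 ≈ 1005.5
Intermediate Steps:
k(D) = 2/D (k(D) = (-4/(2 - 1*4))/D = (-4/(2 - 4))/D = (-4/(-2))/D = (-4*(-½))/D = 2/D)
(-48 + k(5 - 3*(-4)))*(-21) = (-48 + 2/(5 - 3*(-4)))*(-21) = (-48 + 2/(5 + 12))*(-21) = (-48 + 2/17)*(-21) = -814/17*(-21) = 17094/17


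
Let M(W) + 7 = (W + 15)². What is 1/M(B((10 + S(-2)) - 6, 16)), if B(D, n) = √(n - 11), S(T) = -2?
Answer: 223/45229 - 30*√5/45229 ≈ 0.0034473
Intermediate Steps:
B(D, n) = √(-11 + n)
M(W) = -7 + (15 + W)² (M(W) = -7 + (W + 15)² = -7 + (15 + W)²)
1/M(B((10 + S(-2)) - 6, 16)) = 1/(-7 + (15 + √(-11 + 16))²) = 1/(-7 + (15 + √5)²)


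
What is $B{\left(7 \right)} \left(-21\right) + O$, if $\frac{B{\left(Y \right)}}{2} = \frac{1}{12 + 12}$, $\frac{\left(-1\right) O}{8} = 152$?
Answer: $- \frac{4871}{4} \approx -1217.8$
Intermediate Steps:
$O = -1216$ ($O = \left(-8\right) 152 = -1216$)
$B{\left(Y \right)} = \frac{1}{12}$ ($B{\left(Y \right)} = \frac{2}{12 + 12} = \frac{2}{24} = 2 \cdot \frac{1}{24} = \frac{1}{12}$)
$B{\left(7 \right)} \left(-21\right) + O = \frac{1}{12} \left(-21\right) - 1216 = - \frac{7}{4} - 1216 = - \frac{4871}{4}$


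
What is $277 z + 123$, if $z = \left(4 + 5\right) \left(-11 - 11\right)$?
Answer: $-54723$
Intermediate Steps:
$z = -198$ ($z = 9 \left(-11 - 11\right) = 9 \left(-22\right) = -198$)
$277 z + 123 = 277 \left(-198\right) + 123 = -54846 + 123 = -54723$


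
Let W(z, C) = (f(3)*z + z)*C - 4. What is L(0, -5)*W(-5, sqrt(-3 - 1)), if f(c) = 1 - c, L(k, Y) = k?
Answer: 0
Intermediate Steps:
W(z, C) = -4 - C*z (W(z, C) = ((1 - 1*3)*z + z)*C - 4 = ((1 - 3)*z + z)*C - 4 = (-2*z + z)*C - 4 = (-z)*C - 4 = -C*z - 4 = -4 - C*z)
L(0, -5)*W(-5, sqrt(-3 - 1)) = 0*(-4 - 1*sqrt(-3 - 1)*(-5)) = 0*(-4 - 1*sqrt(-4)*(-5)) = 0*(-4 - 1*2*I*(-5)) = 0*(-4 + 10*I) = 0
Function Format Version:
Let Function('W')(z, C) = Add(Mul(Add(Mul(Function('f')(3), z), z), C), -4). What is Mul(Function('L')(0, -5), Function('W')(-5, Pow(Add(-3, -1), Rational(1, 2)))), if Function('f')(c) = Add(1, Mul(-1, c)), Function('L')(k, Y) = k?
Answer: 0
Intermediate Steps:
Function('W')(z, C) = Add(-4, Mul(-1, C, z)) (Function('W')(z, C) = Add(Mul(Add(Mul(Add(1, Mul(-1, 3)), z), z), C), -4) = Add(Mul(Add(Mul(Add(1, -3), z), z), C), -4) = Add(Mul(Add(Mul(-2, z), z), C), -4) = Add(Mul(Mul(-1, z), C), -4) = Add(Mul(-1, C, z), -4) = Add(-4, Mul(-1, C, z)))
Mul(Function('L')(0, -5), Function('W')(-5, Pow(Add(-3, -1), Rational(1, 2)))) = Mul(0, Add(-4, Mul(-1, Pow(Add(-3, -1), Rational(1, 2)), -5))) = Mul(0, Add(-4, Mul(-1, Pow(-4, Rational(1, 2)), -5))) = Mul(0, Add(-4, Mul(-1, Mul(2, I), -5))) = Mul(0, Add(-4, Mul(10, I))) = 0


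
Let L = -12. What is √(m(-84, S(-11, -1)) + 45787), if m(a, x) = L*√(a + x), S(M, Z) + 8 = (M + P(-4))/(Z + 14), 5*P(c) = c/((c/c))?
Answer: √(193450075 - 2340*I*√43615)/65 ≈ 213.98 - 0.27027*I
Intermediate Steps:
P(c) = c/5 (P(c) = (c/((c/c)))/5 = (c/1)/5 = (c*1)/5 = c/5)
S(M, Z) = -8 + (-⅘ + M)/(14 + Z) (S(M, Z) = -8 + (M + (⅕)*(-4))/(Z + 14) = -8 + (M - ⅘)/(14 + Z) = -8 + (-⅘ + M)/(14 + Z))
m(a, x) = -12*√(a + x)
√(m(-84, S(-11, -1)) + 45787) = √(-12*√(-84 + (-564/5 - 11 - 8*(-1))/(14 - 1)) + 45787) = √(-12*√(-84 + (-564/5 - 11 + 8)/13) + 45787) = √(-12*√(-84 + (1/13)*(-579/5)) + 45787) = √(-12*√(-84 - 579/65) + 45787) = √(-36*I*√43615/65 + 45787) = √(45787 - 36*I*√43615/65)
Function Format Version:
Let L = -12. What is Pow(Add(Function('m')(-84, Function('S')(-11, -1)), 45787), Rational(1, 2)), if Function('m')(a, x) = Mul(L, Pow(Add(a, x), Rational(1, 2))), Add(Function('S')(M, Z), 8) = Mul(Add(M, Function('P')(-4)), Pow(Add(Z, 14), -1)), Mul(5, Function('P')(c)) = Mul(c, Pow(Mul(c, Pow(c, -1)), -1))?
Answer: Mul(Rational(1, 65), Pow(Add(193450075, Mul(-2340, I, Pow(43615, Rational(1, 2)))), Rational(1, 2))) ≈ Add(213.98, Mul(-0.27027, I))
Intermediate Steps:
Function('P')(c) = Mul(Rational(1, 5), c) (Function('P')(c) = Mul(Rational(1, 5), Mul(c, Pow(Mul(c, Pow(c, -1)), -1))) = Mul(Rational(1, 5), Mul(c, Pow(1, -1))) = Mul(Rational(1, 5), Mul(c, 1)) = Mul(Rational(1, 5), c))
Function('S')(M, Z) = Add(-8, Mul(Pow(Add(14, Z), -1), Add(Rational(-4, 5), M))) (Function('S')(M, Z) = Add(-8, Mul(Add(M, Mul(Rational(1, 5), -4)), Pow(Add(Z, 14), -1))) = Add(-8, Mul(Add(M, Rational(-4, 5)), Pow(Add(14, Z), -1))) = Add(-8, Mul(Add(Rational(-4, 5), M), Pow(Add(14, Z), -1))) = Add(-8, Mul(Pow(Add(14, Z), -1), Add(Rational(-4, 5), M))))
Function('m')(a, x) = Mul(-12, Pow(Add(a, x), Rational(1, 2)))
Pow(Add(Function('m')(-84, Function('S')(-11, -1)), 45787), Rational(1, 2)) = Pow(Add(Mul(-12, Pow(Add(-84, Mul(Pow(Add(14, -1), -1), Add(Rational(-564, 5), -11, Mul(-8, -1)))), Rational(1, 2))), 45787), Rational(1, 2)) = Pow(Add(Mul(-12, Pow(Add(-84, Mul(Pow(13, -1), Add(Rational(-564, 5), -11, 8))), Rational(1, 2))), 45787), Rational(1, 2)) = Pow(Add(Mul(-12, Pow(Add(-84, Mul(Rational(1, 13), Rational(-579, 5))), Rational(1, 2))), 45787), Rational(1, 2)) = Pow(Add(Mul(-12, Pow(Add(-84, Rational(-579, 65)), Rational(1, 2))), 45787), Rational(1, 2)) = Pow(Add(Mul(-12, Pow(Rational(-6039, 65), Rational(1, 2))), 45787), Rational(1, 2)) = Pow(Add(Mul(-12, Mul(Rational(3, 65), I, Pow(43615, Rational(1, 2)))), 45787), Rational(1, 2)) = Pow(Add(Mul(Rational(-36, 65), I, Pow(43615, Rational(1, 2))), 45787), Rational(1, 2)) = Pow(Add(45787, Mul(Rational(-36, 65), I, Pow(43615, Rational(1, 2)))), Rational(1, 2))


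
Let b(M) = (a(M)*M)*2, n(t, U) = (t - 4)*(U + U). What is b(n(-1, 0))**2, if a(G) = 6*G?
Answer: 0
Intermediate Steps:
n(t, U) = 2*U*(-4 + t) (n(t, U) = (-4 + t)*(2*U) = 2*U*(-4 + t))
b(M) = 12*M**2 (b(M) = ((6*M)*M)*2 = (6*M**2)*2 = 12*M**2)
b(n(-1, 0))**2 = (12*(2*0*(-4 - 1))**2)**2 = (12*(2*0*(-5))**2)**2 = (12*0**2)**2 = (12*0)**2 = 0**2 = 0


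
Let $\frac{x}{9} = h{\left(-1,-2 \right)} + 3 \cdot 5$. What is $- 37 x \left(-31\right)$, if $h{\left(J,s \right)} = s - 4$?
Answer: $92907$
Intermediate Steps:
$h{\left(J,s \right)} = -4 + s$ ($h{\left(J,s \right)} = s - 4 = -4 + s$)
$x = 81$ ($x = 9 \left(\left(-4 - 2\right) + 3 \cdot 5\right) = 9 \left(-6 + 15\right) = 9 \cdot 9 = 81$)
$- 37 x \left(-31\right) = \left(-37\right) 81 \left(-31\right) = \left(-2997\right) \left(-31\right) = 92907$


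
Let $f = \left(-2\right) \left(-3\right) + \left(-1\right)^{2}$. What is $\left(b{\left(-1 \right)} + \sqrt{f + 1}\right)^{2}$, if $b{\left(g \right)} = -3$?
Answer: $17 - 12 \sqrt{2} \approx 0.029437$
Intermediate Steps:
$f = 7$ ($f = 6 + 1 = 7$)
$\left(b{\left(-1 \right)} + \sqrt{f + 1}\right)^{2} = \left(-3 + \sqrt{7 + 1}\right)^{2} = \left(-3 + \sqrt{8}\right)^{2} = \left(-3 + 2 \sqrt{2}\right)^{2}$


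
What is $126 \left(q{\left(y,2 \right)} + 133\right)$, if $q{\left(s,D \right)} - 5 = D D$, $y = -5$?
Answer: $17892$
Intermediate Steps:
$q{\left(s,D \right)} = 5 + D^{2}$ ($q{\left(s,D \right)} = 5 + D D = 5 + D^{2}$)
$126 \left(q{\left(y,2 \right)} + 133\right) = 126 \left(\left(5 + 2^{2}\right) + 133\right) = 126 \left(\left(5 + 4\right) + 133\right) = 126 \left(9 + 133\right) = 126 \cdot 142 = 17892$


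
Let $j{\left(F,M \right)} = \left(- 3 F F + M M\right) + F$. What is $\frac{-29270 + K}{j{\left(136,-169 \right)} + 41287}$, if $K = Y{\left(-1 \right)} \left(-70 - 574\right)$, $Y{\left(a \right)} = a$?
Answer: $- \frac{4771}{2416} \approx -1.9748$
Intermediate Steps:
$j{\left(F,M \right)} = F + M^{2} - 3 F^{2}$ ($j{\left(F,M \right)} = \left(- 3 F^{2} + M^{2}\right) + F = \left(M^{2} - 3 F^{2}\right) + F = F + M^{2} - 3 F^{2}$)
$K = 644$ ($K = - (-70 - 574) = \left(-1\right) \left(-644\right) = 644$)
$\frac{-29270 + K}{j{\left(136,-169 \right)} + 41287} = \frac{-29270 + 644}{\left(136 + \left(-169\right)^{2} - 3 \cdot 136^{2}\right) + 41287} = - \frac{28626}{\left(136 + 28561 - 55488\right) + 41287} = - \frac{28626}{-26791 + 41287} = - \frac{28626}{14496} = \left(-28626\right) \frac{1}{14496} = - \frac{4771}{2416}$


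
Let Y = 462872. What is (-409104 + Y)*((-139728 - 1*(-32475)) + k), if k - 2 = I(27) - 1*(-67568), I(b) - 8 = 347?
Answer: -2114587904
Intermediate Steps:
I(b) = 355 (I(b) = 8 + 347 = 355)
k = 67925 (k = 2 + (355 - 1*(-67568)) = 2 + (355 + 67568) = 2 + 67923 = 67925)
(-409104 + Y)*((-139728 - 1*(-32475)) + k) = (-409104 + 462872)*((-139728 - 1*(-32475)) + 67925) = 53768*((-139728 + 32475) + 67925) = 53768*(-107253 + 67925) = 53768*(-39328) = -2114587904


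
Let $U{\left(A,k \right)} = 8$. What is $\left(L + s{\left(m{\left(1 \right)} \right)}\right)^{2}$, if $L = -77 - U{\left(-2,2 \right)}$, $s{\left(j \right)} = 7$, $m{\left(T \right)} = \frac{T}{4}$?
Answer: $6084$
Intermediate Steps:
$m{\left(T \right)} = \frac{T}{4}$ ($m{\left(T \right)} = T \frac{1}{4} = \frac{T}{4}$)
$L = -85$ ($L = -77 - 8 = -85$)
$\left(L + s{\left(m{\left(1 \right)} \right)}\right)^{2} = \left(-85 + 7\right)^{2} = \left(-78\right)^{2} = 6084$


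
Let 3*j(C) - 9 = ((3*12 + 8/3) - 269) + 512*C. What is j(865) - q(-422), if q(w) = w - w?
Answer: 1327976/9 ≈ 1.4755e+5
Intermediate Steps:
q(w) = 0
j(C) = -664/9 + 512*C/3 (j(C) = 3 + (((3*12 + 8/3) - 269) + 512*C)/3 = 3 + (((36 + 8*(1/3)) - 269) + 512*C)/3 = 3 + (((36 + 8/3) - 269) + 512*C)/3 = 3 + ((116/3 - 269) + 512*C)/3 = 3 + (-691/3 + 512*C)/3 = 3 + (-691/9 + 512*C/3) = -664/9 + 512*C/3)
j(865) - q(-422) = (-664/9 + (512/3)*865) - 1*0 = (-664/9 + 442880/3) + 0 = 1327976/9 + 0 = 1327976/9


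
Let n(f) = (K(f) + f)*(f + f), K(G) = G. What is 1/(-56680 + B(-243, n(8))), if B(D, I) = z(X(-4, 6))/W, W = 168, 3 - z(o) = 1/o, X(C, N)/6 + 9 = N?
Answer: -3024/171400265 ≈ -1.7643e-5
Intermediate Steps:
X(C, N) = -54 + 6*N
z(o) = 3 - 1/o
n(f) = 4*f**2 (n(f) = (f + f)*(f + f) = (2*f)*(2*f) = 4*f**2)
B(D, I) = 55/3024 (B(D, I) = (3 - 1/(-54 + 6*6))/168 = (3 - 1/(-54 + 36))*(1/168) = (3 - 1/(-18))*(1/168) = (3 - 1*(-1/18))*(1/168) = (3 + 1/18)*(1/168) = (55/18)*(1/168) = 55/3024)
1/(-56680 + B(-243, n(8))) = 1/(-56680 + 55/3024) = 1/(-171400265/3024) = -3024/171400265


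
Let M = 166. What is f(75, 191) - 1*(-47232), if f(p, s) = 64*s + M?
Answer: 59622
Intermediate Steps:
f(p, s) = 166 + 64*s (f(p, s) = 64*s + 166 = 166 + 64*s)
f(75, 191) - 1*(-47232) = (166 + 64*191) - 1*(-47232) = (166 + 12224) + 47232 = 12390 + 47232 = 59622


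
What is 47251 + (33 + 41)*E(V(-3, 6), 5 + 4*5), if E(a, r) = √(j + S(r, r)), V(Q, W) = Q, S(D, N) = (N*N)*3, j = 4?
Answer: 47251 + 74*√1879 ≈ 50459.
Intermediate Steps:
S(D, N) = 3*N² (S(D, N) = N²*3 = 3*N²)
E(a, r) = √(4 + 3*r²)
47251 + (33 + 41)*E(V(-3, 6), 5 + 4*5) = 47251 + (33 + 41)*√(4 + 3*(5 + 4*5)²) = 47251 + 74*√(4 + 3*(5 + 20)²) = 47251 + 74*√(4 + 3*25²) = 47251 + 74*√(4 + 3*625) = 47251 + 74*√(4 + 1875) = 47251 + 74*√1879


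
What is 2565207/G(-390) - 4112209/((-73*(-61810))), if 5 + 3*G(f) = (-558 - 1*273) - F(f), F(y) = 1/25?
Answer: -289392336282853/31436009710 ≈ -9205.8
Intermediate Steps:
F(y) = 1/25
G(f) = -6967/25 (G(f) = -5/3 + ((-558 - 1*273) - 1*1/25)/3 = -5/3 + ((-558 - 273) - 1/25)/3 = -5/3 + (-831 - 1/25)/3 = -5/3 + (⅓)*(-20776/25) = -5/3 - 20776/75 = -6967/25)
2565207/G(-390) - 4112209/((-73*(-61810))) = 2565207/(-6967/25) - 4112209/((-73*(-61810))) = 2565207*(-25/6967) - 4112209/4512130 = -64130175/6967 - 4112209*1/4512130 = -64130175/6967 - 4112209/4512130 = -289392336282853/31436009710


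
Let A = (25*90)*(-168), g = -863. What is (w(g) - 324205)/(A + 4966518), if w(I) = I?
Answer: -54178/764753 ≈ -0.070844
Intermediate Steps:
A = -378000 (A = 2250*(-168) = -378000)
(w(g) - 324205)/(A + 4966518) = (-863 - 324205)/(-378000 + 4966518) = -325068/4588518 = -325068*1/4588518 = -54178/764753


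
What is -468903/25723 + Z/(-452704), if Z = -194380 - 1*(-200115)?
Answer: -212421785117/11644904992 ≈ -18.242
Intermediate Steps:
Z = 5735 (Z = -194380 + 200115 = 5735)
-468903/25723 + Z/(-452704) = -468903/25723 + 5735/(-452704) = -468903*1/25723 + 5735*(-1/452704) = -468903/25723 - 5735/452704 = -212421785117/11644904992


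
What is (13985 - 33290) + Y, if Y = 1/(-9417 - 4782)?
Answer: -274111696/14199 ≈ -19305.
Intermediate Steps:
Y = -1/14199 (Y = 1/(-14199) = -1/14199 ≈ -7.0428e-5)
(13985 - 33290) + Y = (13985 - 33290) - 1/14199 = -19305 - 1/14199 = -274111696/14199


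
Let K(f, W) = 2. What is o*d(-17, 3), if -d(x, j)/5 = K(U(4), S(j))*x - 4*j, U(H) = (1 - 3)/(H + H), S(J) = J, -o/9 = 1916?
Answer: -3966120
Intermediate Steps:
o = -17244 (o = -9*1916 = -17244)
U(H) = -1/H (U(H) = -2*1/(2*H) = -1/H)
d(x, j) = -10*x + 20*j (d(x, j) = -5*(2*x - 4*j) = -5*(-4*j + 2*x) = -10*x + 20*j)
o*d(-17, 3) = -17244*(-10*(-17) + 20*3) = -17244*(170 + 60) = -17244*230 = -3966120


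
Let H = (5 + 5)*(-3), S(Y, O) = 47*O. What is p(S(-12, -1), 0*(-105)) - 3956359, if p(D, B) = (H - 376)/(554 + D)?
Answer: -2005874419/507 ≈ -3.9564e+6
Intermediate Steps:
H = -30 (H = 10*(-3) = -30)
p(D, B) = -406/(554 + D) (p(D, B) = (-30 - 376)/(554 + D) = -406/(554 + D))
p(S(-12, -1), 0*(-105)) - 3956359 = -406/(554 + 47*(-1)) - 3956359 = -406/(554 - 47) - 3956359 = -406/507 - 3956359 = -2005874419/507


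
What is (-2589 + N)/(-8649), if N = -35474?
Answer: 38063/8649 ≈ 4.4009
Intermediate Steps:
(-2589 + N)/(-8649) = (-2589 - 35474)/(-8649) = -38063*(-1/8649) = 38063/8649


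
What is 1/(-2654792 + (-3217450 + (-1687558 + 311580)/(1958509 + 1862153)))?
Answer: -1910331/11217926620091 ≈ -1.7029e-7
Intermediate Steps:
1/(-2654792 + (-3217450 + (-1687558 + 311580)/(1958509 + 1862153))) = 1/(-2654792 + (-3217450 - 1375978/3820662)) = 1/(-2654792 + (-3217450 - 1375978*1/3820662)) = 1/(-2654792 + (-3217450 - 687989/1910331)) = 1/(-2654792 - 6146395163939/1910331) = 1/(-11217926620091/1910331) = -1910331/11217926620091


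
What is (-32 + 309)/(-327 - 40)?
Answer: -277/367 ≈ -0.75477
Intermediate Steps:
(-32 + 309)/(-327 - 40) = 277/(-367) = 277*(-1/367) = -277/367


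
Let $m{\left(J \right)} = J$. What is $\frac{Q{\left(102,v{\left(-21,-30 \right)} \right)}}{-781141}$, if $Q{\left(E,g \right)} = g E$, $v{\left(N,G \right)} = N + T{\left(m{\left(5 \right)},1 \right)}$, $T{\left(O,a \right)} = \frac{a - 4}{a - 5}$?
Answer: $\frac{4131}{1562282} \approx 0.0026442$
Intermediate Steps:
$T{\left(O,a \right)} = \frac{-4 + a}{-5 + a}$
$v{\left(N,G \right)} = \frac{3}{4} + N$ ($v{\left(N,G \right)} = N + \frac{-4 + 1}{-5 + 1} = N + \frac{1}{-4} \left(-3\right) = N - - \frac{3}{4} = N + \frac{3}{4} = \frac{3}{4} + N$)
$Q{\left(E,g \right)} = E g$
$\frac{Q{\left(102,v{\left(-21,-30 \right)} \right)}}{-781141} = \frac{102 \left(\frac{3}{4} - 21\right)}{-781141} = 102 \left(- \frac{81}{4}\right) \left(- \frac{1}{781141}\right) = \left(- \frac{4131}{2}\right) \left(- \frac{1}{781141}\right) = \frac{4131}{1562282}$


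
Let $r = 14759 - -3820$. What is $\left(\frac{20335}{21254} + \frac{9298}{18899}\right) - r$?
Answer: $- \frac{7462218638477}{401679346} \approx -18578.0$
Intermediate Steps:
$r = 18579$ ($r = 14759 + 3820 = 18579$)
$\left(\frac{20335}{21254} + \frac{9298}{18899}\right) - r = \left(\frac{20335}{21254} + \frac{9298}{18899}\right) - 18579 = \frac{581930857}{401679346} - 18579 = - \frac{7462218638477}{401679346}$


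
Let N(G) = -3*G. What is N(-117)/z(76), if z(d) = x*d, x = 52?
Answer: 27/304 ≈ 0.088816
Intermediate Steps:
z(d) = 52*d
N(-117)/z(76) = (-3*(-117))/((52*76)) = 351/3952 = 351*(1/3952) = 27/304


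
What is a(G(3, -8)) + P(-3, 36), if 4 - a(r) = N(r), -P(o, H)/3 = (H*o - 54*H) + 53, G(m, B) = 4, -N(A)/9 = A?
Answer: 6037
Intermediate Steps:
N(A) = -9*A
P(o, H) = -159 + 162*H - 3*H*o (P(o, H) = -3*((H*o - 54*H) + 53) = -3*((-54*H + H*o) + 53) = -3*(53 - 54*H + H*o) = -159 + 162*H - 3*H*o)
a(r) = 4 + 9*r (a(r) = 4 - (-9)*r = 4 + 9*r)
a(G(3, -8)) + P(-3, 36) = (4 + 9*4) + (-159 + 162*36 - 3*36*(-3)) = (4 + 36) + (-159 + 5832 + 324) = 40 + 5997 = 6037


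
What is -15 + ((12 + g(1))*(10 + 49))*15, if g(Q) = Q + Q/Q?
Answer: 12375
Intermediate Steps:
g(Q) = 1 + Q (g(Q) = Q + 1 = 1 + Q)
-15 + ((12 + g(1))*(10 + 49))*15 = -15 + ((12 + (1 + 1))*(10 + 49))*15 = -15 + ((12 + 2)*59)*15 = -15 + (14*59)*15 = -15 + 826*15 = -15 + 12390 = 12375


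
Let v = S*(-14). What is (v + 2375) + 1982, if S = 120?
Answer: 2677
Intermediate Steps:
v = -1680 (v = 120*(-14) = -1680)
(v + 2375) + 1982 = (-1680 + 2375) + 1982 = 695 + 1982 = 2677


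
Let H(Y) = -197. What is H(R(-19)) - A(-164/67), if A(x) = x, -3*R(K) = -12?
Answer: -13035/67 ≈ -194.55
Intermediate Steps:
R(K) = 4 (R(K) = -1/3*(-12) = 4)
H(R(-19)) - A(-164/67) = -197 - (-164)/67 = -197 - 1*(-164/67) = -197 + 164/67 = -13035/67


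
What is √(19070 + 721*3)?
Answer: √21233 ≈ 145.72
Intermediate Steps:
√(19070 + 721*3) = √(19070 + 2163) = √21233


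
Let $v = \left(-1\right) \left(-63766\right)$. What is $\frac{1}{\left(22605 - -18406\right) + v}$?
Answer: $\frac{1}{104777} \approx 9.5441 \cdot 10^{-6}$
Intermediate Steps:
$v = 63766$
$\frac{1}{\left(22605 - -18406\right) + v} = \frac{1}{\left(22605 - -18406\right) + 63766} = \frac{1}{\left(22605 + 18406\right) + 63766} = \frac{1}{41011 + 63766} = \frac{1}{104777}$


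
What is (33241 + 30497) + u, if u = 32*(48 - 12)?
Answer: 64890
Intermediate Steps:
u = 1152 (u = 32*36 = 1152)
(33241 + 30497) + u = (33241 + 30497) + 1152 = 63738 + 1152 = 64890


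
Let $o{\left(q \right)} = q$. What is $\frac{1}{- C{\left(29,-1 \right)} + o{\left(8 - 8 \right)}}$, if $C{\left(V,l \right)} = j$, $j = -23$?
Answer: $\frac{1}{23} \approx 0.043478$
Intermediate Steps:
$C{\left(V,l \right)} = -23$
$\frac{1}{- C{\left(29,-1 \right)} + o{\left(8 - 8 \right)}} = \frac{1}{\left(-1\right) \left(-23\right) + \left(8 - 8\right)} = \frac{1}{23 + 0} = \frac{1}{23}$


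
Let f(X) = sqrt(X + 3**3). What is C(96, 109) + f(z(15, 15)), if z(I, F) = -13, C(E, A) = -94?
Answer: -94 + sqrt(14) ≈ -90.258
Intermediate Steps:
f(X) = sqrt(27 + X) (f(X) = sqrt(X + 27) = sqrt(27 + X))
C(96, 109) + f(z(15, 15)) = -94 + sqrt(27 - 13) = -94 + sqrt(14)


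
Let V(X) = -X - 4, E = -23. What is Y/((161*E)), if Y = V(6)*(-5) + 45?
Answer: -95/3703 ≈ -0.025655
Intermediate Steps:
V(X) = -4 - X
Y = 95 (Y = (-4 - 1*6)*(-5) + 45 = (-4 - 6)*(-5) + 45 = -10*(-5) + 45 = 50 + 45 = 95)
Y/((161*E)) = 95/((161*(-23))) = 95/(-3703) = 95*(-1/3703) = -95/3703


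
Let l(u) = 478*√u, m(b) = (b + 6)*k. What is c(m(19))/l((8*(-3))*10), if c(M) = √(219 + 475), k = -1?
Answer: -I*√10410/28680 ≈ -0.0035575*I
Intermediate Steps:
m(b) = -6 - b (m(b) = (b + 6)*(-1) = (6 + b)*(-1) = -6 - b)
c(M) = √694
c(m(19))/l((8*(-3))*10) = √694/((478*√((8*(-3))*10))) = √694/((478*√(-24*10))) = √694/((478*√(-240))) = √694/((478*(4*I*√15))) = √694/((1912*I*√15)) = √694*(-I*√15/28680) = -I*√10410/28680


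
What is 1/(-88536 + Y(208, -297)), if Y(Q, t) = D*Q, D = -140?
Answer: -1/117656 ≈ -8.4994e-6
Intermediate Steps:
Y(Q, t) = -140*Q
1/(-88536 + Y(208, -297)) = 1/(-88536 - 140*208) = 1/(-88536 - 29120) = 1/(-117656) = -1/117656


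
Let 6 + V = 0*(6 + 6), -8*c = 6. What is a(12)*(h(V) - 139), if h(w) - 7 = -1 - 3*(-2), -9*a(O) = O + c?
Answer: 635/4 ≈ 158.75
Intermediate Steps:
c = -3/4 (c = -1/8*6 = -3/4 ≈ -0.75000)
a(O) = 1/12 - O/9 (a(O) = -(O - 3/4)/9 = -(-3/4 + O)/9 = 1/12 - O/9)
V = -6 (V = -6 + 0*(6 + 6) = -6 + 0*12 = -6 + 0 = -6)
h(w) = 12 (h(w) = 7 + (-1 - 3*(-2)) = 7 + (-1 + 6) = 7 + 5 = 12)
a(12)*(h(V) - 139) = (1/12 - 1/9*12)*(12 - 139) = (1/12 - 4/3)*(-127) = -5/4*(-127) = 635/4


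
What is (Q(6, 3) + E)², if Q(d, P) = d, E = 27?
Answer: 1089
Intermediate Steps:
(Q(6, 3) + E)² = (6 + 27)² = 33² = 1089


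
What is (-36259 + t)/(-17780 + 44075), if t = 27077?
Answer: -9182/26295 ≈ -0.34919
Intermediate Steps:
(-36259 + t)/(-17780 + 44075) = (-36259 + 27077)/(-17780 + 44075) = -9182/26295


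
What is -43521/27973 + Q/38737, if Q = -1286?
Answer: -1721846255/1083590101 ≈ -1.5890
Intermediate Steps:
-43521/27973 + Q/38737 = -43521/27973 - 1286/38737 = -1721846255/1083590101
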